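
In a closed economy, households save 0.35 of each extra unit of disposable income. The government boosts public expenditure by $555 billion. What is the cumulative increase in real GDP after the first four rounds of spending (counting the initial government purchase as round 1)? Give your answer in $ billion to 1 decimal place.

$1,302.7 billion

MPC = 1 − MPS = 1 − 0.35 = 0.65.
Round 1 adds ΔG = $555 billion; each later round is MPC = 0.65 times the previous.
After 4 rounds: 555 + 360.75 + 234.4875 + 152.416875 = ΔG·(1 − c^4)/(1 − c) = 555 × (1 − 0.17850625)/0.35 ≈ $1,302.7 billion.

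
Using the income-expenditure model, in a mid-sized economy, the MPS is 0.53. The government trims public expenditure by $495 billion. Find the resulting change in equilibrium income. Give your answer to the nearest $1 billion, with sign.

−$934 billion

MPC = 1 − MPS = 1 − 0.53 = 0.47.
Expenditure multiplier = 1/(1 − MPC) = 1/(1 − 0.47) = 1/0.53 ≈ 1.887.
ΔY = k × ΔG = (−$495 billion) / 0.53 ≈ −$934 billion.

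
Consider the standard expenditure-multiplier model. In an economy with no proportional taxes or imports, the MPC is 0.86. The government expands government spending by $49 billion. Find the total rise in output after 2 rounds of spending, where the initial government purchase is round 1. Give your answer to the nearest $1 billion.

$91 billion

Round 1 adds ΔG = $49 billion; each later round is MPC = 0.86 times the previous.
After 2 rounds: 49 + 42.14 = ΔG·(1 − c^2)/(1 − c) = 49 × (1 − 0.7396)/0.14 ≈ $91 billion.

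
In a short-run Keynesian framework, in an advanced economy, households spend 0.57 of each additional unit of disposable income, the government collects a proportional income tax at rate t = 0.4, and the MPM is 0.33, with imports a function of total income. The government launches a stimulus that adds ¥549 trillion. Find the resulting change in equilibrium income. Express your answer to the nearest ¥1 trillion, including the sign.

+¥556 trillion

Government-spending multiplier = 1/(1 − c(1−t) + m) = 1/(1 − 0.57×0.6 + 0.33) = 1/0.988 ≈ 1.012.
ΔY = k × ΔG = (+¥549 trillion) / 0.988 ≈ +¥556 trillion.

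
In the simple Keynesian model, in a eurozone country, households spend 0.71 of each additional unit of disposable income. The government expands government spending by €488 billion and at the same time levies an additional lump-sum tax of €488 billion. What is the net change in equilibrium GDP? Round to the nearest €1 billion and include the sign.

Expenditure multiplier = 1/(1 − MPC) = 1/(1 − 0.71) = 1/0.29 ≈ 3.448.
ΔG contributes k·ΔG = (+€488 billion) / 0.29 ≈ +€1,682.8 billion.
ΔT of +€488 billion changes first-round spending by −c·ΔT = −€346.48 billion, contributing k·(−c·ΔT) = (−€346.48 billion) / 0.29 ≈ −€1,194.8 billion.
With ΔG = ΔT and no other leakages, the balanced-budget multiplier is 1, so ΔY = ΔG = +€488 billion.

+€488 billion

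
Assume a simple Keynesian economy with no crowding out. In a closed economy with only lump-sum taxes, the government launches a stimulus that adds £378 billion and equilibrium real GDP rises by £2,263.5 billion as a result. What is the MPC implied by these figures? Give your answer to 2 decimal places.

0.83

Implied spending multiplier k = ΔY/ΔG = 2,263.5/378 ≈ 5.9881.
Since k = 1/(1 − MPC), MPC = 1 − 1/k = 1 − ΔG/ΔY = 1 − 378/2,263.5 ≈ 0.83.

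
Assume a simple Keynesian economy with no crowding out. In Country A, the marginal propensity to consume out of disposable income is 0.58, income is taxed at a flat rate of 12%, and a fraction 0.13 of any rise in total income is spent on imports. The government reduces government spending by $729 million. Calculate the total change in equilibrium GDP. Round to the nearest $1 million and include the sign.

Expenditure multiplier = 1/(1 − c(1−t) + m) = 1/(1 − 0.58×0.88 + 0.13) = 1/0.6196 ≈ 1.614.
ΔY = k × ΔG = (−$729 million) / 0.6196 ≈ −$1,177 million.

−$1,177 million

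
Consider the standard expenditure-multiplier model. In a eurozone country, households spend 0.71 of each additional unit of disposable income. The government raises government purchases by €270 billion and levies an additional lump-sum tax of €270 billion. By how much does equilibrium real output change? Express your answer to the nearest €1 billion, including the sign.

+€270 billion

Expenditure multiplier = 1/(1 − MPC) = 1/(1 − 0.71) = 1/0.29 ≈ 3.448.
ΔG contributes k·ΔG = (+€270 billion) / 0.29 ≈ +€931 billion.
ΔT of +€270 billion changes first-round spending by −c·ΔT = −€191.7 billion, contributing k·(−c·ΔT) = (−€191.7 billion) / 0.29 ≈ −€661 billion.
With ΔG = ΔT and no other leakages, the balanced-budget multiplier is 1, so ΔY = ΔG = +€270 billion.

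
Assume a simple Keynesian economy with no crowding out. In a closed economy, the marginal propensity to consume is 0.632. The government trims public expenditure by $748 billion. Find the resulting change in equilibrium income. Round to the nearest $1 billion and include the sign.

−$2,033 billion

Spending multiplier = 1/(1 − MPC) = 1/(1 − 0.632) = 1/0.368 ≈ 2.717.
ΔY = k × ΔG = (−$748 billion) / 0.368 ≈ −$2,033 billion.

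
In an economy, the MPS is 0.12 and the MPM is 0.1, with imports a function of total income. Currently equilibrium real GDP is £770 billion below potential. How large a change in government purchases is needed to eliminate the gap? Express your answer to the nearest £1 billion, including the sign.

MPC = 1 − MPS = 1 − 0.12 = 0.88.
Spending multiplier = 1/(1 − c + m) = 1/(1 − 0.88 + 0.1) = 1/0.22 ≈ 4.545.
Need ΔY = +£770 billion, so ΔG = ΔY/k = (+£770 billion) × 0.22 ≈ +£169 billion.
The government should increase government purchases by £169 billion.

+£169 billion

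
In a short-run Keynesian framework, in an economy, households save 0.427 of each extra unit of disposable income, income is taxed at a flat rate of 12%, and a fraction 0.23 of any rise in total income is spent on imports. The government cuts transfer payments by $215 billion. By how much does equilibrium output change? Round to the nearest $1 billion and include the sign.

−$170 billion

MPC = 1 − MPS = 1 − 0.427 = 0.573.
The transfer change shifts disposable income by −$215 billion, so first-round consumption changes by c·ΔTR = 0.573 × (−$215 billion) = −$123.195 billion.
Expenditure multiplier = 1/(1 − c(1−t) + m) = 1/(1 − 0.573×0.88 + 0.23) = 1/0.72576 ≈ 1.378.
The transfer multiplier is c × k ≈ 0.79, so ΔY = k × (c·ΔTR) = (−$123.195 billion) / 0.72576 ≈ −$170 billion.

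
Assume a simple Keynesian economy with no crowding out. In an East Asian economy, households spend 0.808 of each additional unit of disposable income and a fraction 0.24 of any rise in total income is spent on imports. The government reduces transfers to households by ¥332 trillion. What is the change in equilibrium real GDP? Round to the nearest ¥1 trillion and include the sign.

−¥621 trillion

The transfer change shifts disposable income by −¥332 trillion, so first-round consumption changes by c·ΔTR = 0.808 × (−¥332 trillion) = −¥268.256 trillion.
Expenditure multiplier = 1/(1 − c + m) = 1/(1 − 0.808 + 0.24) = 1/0.432 ≈ 2.315.
The transfer multiplier is c × k ≈ 1.87, so ΔY = k × (c·ΔTR) = (−¥268.256 trillion) / 0.432 ≈ −¥621 trillion.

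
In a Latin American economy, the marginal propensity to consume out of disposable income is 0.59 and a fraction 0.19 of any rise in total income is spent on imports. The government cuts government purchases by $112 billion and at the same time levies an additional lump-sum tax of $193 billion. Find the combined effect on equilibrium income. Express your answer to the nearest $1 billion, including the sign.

Expenditure multiplier = 1/(1 − c + m) = 1/(1 − 0.59 + 0.19) = 1/0.6 ≈ 1.667.
ΔG contributes k·ΔG = (−$112 billion) / 0.6 ≈ −$186.7 billion.
ΔT of +$193 billion changes first-round spending by −c·ΔT = −$113.87 billion, contributing k·(−c·ΔT) = (−$113.87 billion) / 0.6 ≈ −$189.8 billion.
Net ΔY = k(ΔG − c·ΔT) = (−$225.87 billion) / 0.6 ≈ −$376 billion.

−$376 billion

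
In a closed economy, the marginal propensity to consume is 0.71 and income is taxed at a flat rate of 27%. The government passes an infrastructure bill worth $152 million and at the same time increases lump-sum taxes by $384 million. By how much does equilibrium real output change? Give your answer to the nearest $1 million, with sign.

Expenditure multiplier = 1/(1 − c(1−t)) = 1/(1 − 0.71×0.73) = 1/0.4817 ≈ 2.076.
ΔG contributes k·ΔG = (+$152 million) / 0.4817 ≈ +$315.5 million.
ΔT of +$384 million changes first-round spending by −c·ΔT = −$272.64 million, contributing k·(−c·ΔT) = (−$272.64 million) / 0.4817 ≈ −$566 million.
Net ΔY = k(ΔG − c·ΔT) = (−$120.64 million) / 0.4817 ≈ −$250 million.

−$250 million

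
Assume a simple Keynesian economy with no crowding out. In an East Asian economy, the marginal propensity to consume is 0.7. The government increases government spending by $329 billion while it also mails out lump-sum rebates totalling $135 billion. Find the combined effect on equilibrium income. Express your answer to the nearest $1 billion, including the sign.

+$1,412 billion

Expenditure multiplier = 1/(1 − MPC) = 1/(1 − 0.7) = 1/0.3 ≈ 3.333.
ΔG contributes k·ΔG = (+$329 billion) / 0.3 ≈ +$1,096.7 billion.
ΔT of −$135 billion changes first-round spending by −c·ΔT = +$94.5 billion, contributing k·(−c·ΔT) = (+$94.5 billion) / 0.3 = +$315 billion.
Net ΔY = k(ΔG − c·ΔT) = (+$423.5 billion) / 0.3 ≈ +$1,412 billion.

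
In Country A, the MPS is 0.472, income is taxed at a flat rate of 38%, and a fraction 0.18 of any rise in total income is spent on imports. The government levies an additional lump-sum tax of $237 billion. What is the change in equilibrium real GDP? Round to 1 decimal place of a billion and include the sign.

MPC = 1 − MPS = 1 − 0.472 = 0.528.
A lump-sum tax change of +$237 billion shifts disposable income by −$237 billion; first-round consumption changes by −c × ΔT = −0.528 × (+$237 billion) = −$125.136 billion.
Expenditure multiplier = 1/(1 − c(1−t) + m) = 1/(1 − 0.528×0.62 + 0.18) = 1/0.85264 ≈ 1.173.
The tax multiplier is −c × k ≈ −0.619, so ΔY = k × (−c·ΔT) = (−$125.136 billion) / 0.85264 ≈ −$146.8 billion.

−$146.8 billion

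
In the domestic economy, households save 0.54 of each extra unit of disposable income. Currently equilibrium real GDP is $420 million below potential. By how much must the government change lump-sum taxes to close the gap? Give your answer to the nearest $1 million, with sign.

MPC = 1 − MPS = 1 − 0.54 = 0.46.
Spending multiplier = 1/(1 − MPC) = 1/(1 − 0.46) = 1/0.54 ≈ 1.852.
Tax multiplier = −c·k = −0.46/0.54 ≈ −0.852. Need ΔY = +$420 million, so ΔT = ΔY/(−c·k) = −(+$420 million) × 0.54 / 0.46 ≈ −$493 million.
The government should cut lump-sum taxes by $493 million.

−$493 million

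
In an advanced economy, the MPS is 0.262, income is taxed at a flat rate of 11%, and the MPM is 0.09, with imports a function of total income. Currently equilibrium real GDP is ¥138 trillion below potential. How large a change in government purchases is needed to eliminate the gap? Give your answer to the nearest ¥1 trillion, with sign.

+¥60 trillion

MPC = 1 − MPS = 1 − 0.262 = 0.738.
Spending multiplier = 1/(1 − c(1−t) + m) = 1/(1 − 0.738×0.89 + 0.09) = 1/0.43318 ≈ 2.309.
Need ΔY = +¥138 trillion, so ΔG = ΔY/k = (+¥138 trillion) × 0.43318 ≈ +¥60 trillion.
The government should increase government purchases by ¥60 trillion.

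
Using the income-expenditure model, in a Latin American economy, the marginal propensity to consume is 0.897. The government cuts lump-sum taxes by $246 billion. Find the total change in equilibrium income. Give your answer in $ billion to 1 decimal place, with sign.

A lump-sum tax change of −$246 billion shifts disposable income by +$246 billion; first-round consumption changes by −c × ΔT = −0.897 × (−$246 billion) = +$220.662 billion.
Expenditure multiplier = 1/(1 − MPC) = 1/(1 − 0.897) = 1/0.103 ≈ 9.709.
The tax multiplier is −c × k ≈ −8.709, so ΔY = k × (−c·ΔT) = (+$220.662 billion) / 0.103 ≈ +$2,142.3 billion.

+$2,142.3 billion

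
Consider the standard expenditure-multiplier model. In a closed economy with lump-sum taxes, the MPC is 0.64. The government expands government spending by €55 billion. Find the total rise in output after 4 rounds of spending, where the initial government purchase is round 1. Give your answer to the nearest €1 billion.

Round 1 adds ΔG = €55 billion; each later round is MPC = 0.64 times the previous.
After 4 rounds: 55 + 35.2 + 22.528 + 14.41792 = ΔG·(1 − c^4)/(1 − c) = 55 × (1 − 0.16777216)/0.36 ≈ €127 billion.

€127 billion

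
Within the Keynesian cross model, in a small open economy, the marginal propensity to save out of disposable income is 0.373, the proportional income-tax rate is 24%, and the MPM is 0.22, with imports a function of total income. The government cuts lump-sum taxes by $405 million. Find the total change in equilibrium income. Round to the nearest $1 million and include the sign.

+$342 million

MPC = 1 − MPS = 1 − 0.373 = 0.627.
A lump-sum tax change of −$405 million shifts disposable income by +$405 million; first-round consumption changes by −c × ΔT = −0.627 × (−$405 million) = +$253.935 million.
Expenditure multiplier = 1/(1 − c(1−t) + m) = 1/(1 − 0.627×0.76 + 0.22) = 1/0.74348 ≈ 1.345.
The tax multiplier is −c × k ≈ −0.843, so ΔY = k × (−c·ΔT) = (+$253.935 million) / 0.74348 ≈ +$342 million.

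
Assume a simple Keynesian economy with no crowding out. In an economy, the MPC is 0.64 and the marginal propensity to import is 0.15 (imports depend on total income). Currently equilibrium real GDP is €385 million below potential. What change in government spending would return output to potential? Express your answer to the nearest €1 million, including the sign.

Spending multiplier = 1/(1 − c + m) = 1/(1 − 0.64 + 0.15) = 1/0.51 ≈ 1.961.
Need ΔY = +€385 million, so ΔG = ΔY/k = (+€385 million) × 0.51 ≈ +€196 million.
The government should increase government spending by €196 million.

+€196 million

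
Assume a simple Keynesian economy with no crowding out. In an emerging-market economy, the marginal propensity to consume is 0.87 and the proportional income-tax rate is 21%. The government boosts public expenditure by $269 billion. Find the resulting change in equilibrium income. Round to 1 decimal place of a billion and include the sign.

+$860.2 billion

Government-spending multiplier = 1/(1 − c(1−t)) = 1/(1 − 0.87×0.79) = 1/0.3127 ≈ 3.198.
ΔY = k × ΔG = (+$269 billion) / 0.3127 ≈ +$860.2 billion.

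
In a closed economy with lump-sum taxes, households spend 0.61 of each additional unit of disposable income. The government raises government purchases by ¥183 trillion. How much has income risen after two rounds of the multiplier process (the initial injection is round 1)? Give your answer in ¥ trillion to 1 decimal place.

Round 1 adds ΔG = ¥183 trillion; each later round is MPC = 0.61 times the previous.
After 2 rounds: 183 + 111.63 = ΔG·(1 − c^2)/(1 − c) = 183 × (1 − 0.3721)/0.39 ≈ ¥294.6 trillion.

¥294.6 trillion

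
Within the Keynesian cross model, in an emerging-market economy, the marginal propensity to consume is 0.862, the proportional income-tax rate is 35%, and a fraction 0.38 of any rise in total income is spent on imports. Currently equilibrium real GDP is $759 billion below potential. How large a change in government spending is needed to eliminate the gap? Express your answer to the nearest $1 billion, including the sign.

Spending multiplier = 1/(1 − c(1−t) + m) = 1/(1 − 0.862×0.65 + 0.38) = 1/0.8197 ≈ 1.22.
Need ΔY = +$759 billion, so ΔG = ΔY/k = (+$759 billion) × 0.8197 ≈ +$622 billion.
The government should increase government spending by $622 billion.

+$622 billion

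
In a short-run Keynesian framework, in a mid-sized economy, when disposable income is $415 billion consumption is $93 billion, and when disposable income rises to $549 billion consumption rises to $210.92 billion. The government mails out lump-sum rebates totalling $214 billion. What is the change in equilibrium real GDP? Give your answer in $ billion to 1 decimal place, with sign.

+$1,569.3 billion

MPC = ΔC/ΔYd = (210.92 − 93)/(549 − 415) = 117.92/134 = 0.88.
A lump-sum tax change of −$214 billion shifts disposable income by +$214 billion; first-round consumption changes by −c × ΔT = −0.88 × (−$214 billion) = +$188.32 billion.
Expenditure multiplier = 1/(1 − MPC) = 1/(1 − 0.88) = 1/0.12 ≈ 8.333.
The tax multiplier is −c × k ≈ −7.333, so ΔY = k × (−c·ΔT) = (+$188.32 billion) / 0.12 ≈ +$1,569.3 billion.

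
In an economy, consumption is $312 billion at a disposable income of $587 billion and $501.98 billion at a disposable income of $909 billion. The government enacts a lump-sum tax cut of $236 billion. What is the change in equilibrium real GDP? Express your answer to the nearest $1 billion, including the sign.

MPC = ΔC/ΔYd = (501.98 − 312)/(909 − 587) = 189.98/322 = 0.59.
A lump-sum tax change of −$236 billion shifts disposable income by +$236 billion; first-round consumption changes by −c × ΔT = −0.59 × (−$236 billion) = +$139.24 billion.
Expenditure multiplier = 1/(1 − MPC) = 1/(1 − 0.59) = 1/0.41 ≈ 2.439.
The tax multiplier is −c × k ≈ −1.439, so ΔY = k × (−c·ΔT) = (+$139.24 billion) / 0.41 ≈ +$340 billion.

+$340 billion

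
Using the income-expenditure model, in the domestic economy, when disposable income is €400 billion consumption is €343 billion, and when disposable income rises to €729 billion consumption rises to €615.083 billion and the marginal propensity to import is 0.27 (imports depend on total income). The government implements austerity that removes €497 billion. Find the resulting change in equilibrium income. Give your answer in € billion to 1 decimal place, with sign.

−€1,121.9 billion

MPC = ΔC/ΔYd = (615.083 − 343)/(729 − 400) = 272.083/329 = 0.827.
Spending multiplier = 1/(1 − c + m) = 1/(1 − 0.827 + 0.27) = 1/0.443 ≈ 2.257.
ΔY = k × ΔG = (−€497 billion) / 0.443 ≈ −€1,121.9 billion.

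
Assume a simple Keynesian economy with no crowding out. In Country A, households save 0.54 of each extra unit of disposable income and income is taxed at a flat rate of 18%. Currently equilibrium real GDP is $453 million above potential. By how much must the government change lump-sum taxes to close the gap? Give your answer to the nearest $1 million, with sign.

+$613 million

MPC = 1 − MPS = 1 − 0.54 = 0.46.
Spending multiplier = 1/(1 − c(1−t)) = 1/(1 − 0.46×0.82) = 1/0.6228 ≈ 1.606.
Tax multiplier = −c·k = −0.46/0.6228 ≈ −0.739. Need ΔY = −$453 million, so ΔT = ΔY/(−c·k) = −(−$453 million) × 0.6228 / 0.46 ≈ +$613 million.
The government should raise lump-sum taxes by $613 million.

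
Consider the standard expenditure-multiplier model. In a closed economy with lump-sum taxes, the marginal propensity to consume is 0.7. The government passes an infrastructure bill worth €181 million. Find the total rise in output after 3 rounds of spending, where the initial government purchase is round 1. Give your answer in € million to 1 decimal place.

€396.4 million

Round 1 adds ΔG = €181 million; each later round is MPC = 0.7 times the previous.
After 3 rounds: 181 + 126.7 + 88.69 = ΔG·(1 − c^3)/(1 − c) = 181 × (1 − 0.343)/0.3 ≈ €396.4 million.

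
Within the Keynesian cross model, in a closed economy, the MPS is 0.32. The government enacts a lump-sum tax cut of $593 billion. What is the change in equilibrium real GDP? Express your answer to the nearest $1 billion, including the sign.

MPC = 1 − MPS = 1 − 0.32 = 0.68.
A lump-sum tax change of −$593 billion shifts disposable income by +$593 billion; first-round consumption changes by −c × ΔT = −0.68 × (−$593 billion) = +$403.24 billion.
Expenditure multiplier = 1/(1 − MPC) = 1/(1 − 0.68) = 1/0.32 = 3.125.
The tax multiplier is −c × k = −2.125, so ΔY = k × (−c·ΔT) = (+$403.24 billion) / 0.32 ≈ +$1,260 billion.

+$1,260 billion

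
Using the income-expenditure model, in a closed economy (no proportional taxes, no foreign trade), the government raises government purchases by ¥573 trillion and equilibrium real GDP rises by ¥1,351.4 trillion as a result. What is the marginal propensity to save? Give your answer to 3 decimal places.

Implied spending multiplier k = ΔY/ΔG = 1,351.4/573 ≈ 2.3585.
Since k = 1/(1 − MPC), MPC = 1 − 1/k = 1 − ΔG/ΔY = 1 − 573/1,351.4 ≈ 0.576.
MPS = 1 − MPC = 0.424.

0.424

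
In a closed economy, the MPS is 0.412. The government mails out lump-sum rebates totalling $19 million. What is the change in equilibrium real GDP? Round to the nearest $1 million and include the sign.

MPC = 1 − MPS = 1 − 0.412 = 0.588.
A lump-sum tax change of −$19 million shifts disposable income by +$19 million; first-round consumption changes by −c × ΔT = −0.588 × (−$19 million) = +$11.172 million.
Expenditure multiplier = 1/(1 − MPC) = 1/(1 − 0.588) = 1/0.412 ≈ 2.427.
The tax multiplier is −c × k ≈ −1.427, so ΔY = k × (−c·ΔT) = (+$11.172 million) / 0.412 ≈ +$27 million.

+$27 million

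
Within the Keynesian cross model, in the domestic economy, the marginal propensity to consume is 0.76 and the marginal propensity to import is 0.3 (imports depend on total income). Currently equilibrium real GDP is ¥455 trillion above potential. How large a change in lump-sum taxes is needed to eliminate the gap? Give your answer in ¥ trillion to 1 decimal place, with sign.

+¥323.3 trillion

Spending multiplier = 1/(1 − c + m) = 1/(1 − 0.76 + 0.3) = 1/0.54 ≈ 1.852.
Tax multiplier = −c·k = −0.76/0.54 ≈ −1.407. Need ΔY = −¥455 trillion, so ΔT = ΔY/(−c·k) = −(−¥455 trillion) × 0.54 / 0.76 ≈ +¥323.3 trillion.
The government should raise lump-sum taxes by ¥323.3 trillion.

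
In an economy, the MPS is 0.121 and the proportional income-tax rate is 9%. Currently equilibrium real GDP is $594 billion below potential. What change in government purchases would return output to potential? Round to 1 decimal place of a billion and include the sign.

+$118.9 billion

MPC = 1 − MPS = 1 − 0.121 = 0.879.
Spending multiplier = 1/(1 − c(1−t)) = 1/(1 − 0.879×0.91) = 1/0.20011 ≈ 4.997.
Need ΔY = +$594 billion, so ΔG = ΔY/k = (+$594 billion) × 0.20011 ≈ +$118.9 billion.
The government should increase government purchases by $118.9 billion.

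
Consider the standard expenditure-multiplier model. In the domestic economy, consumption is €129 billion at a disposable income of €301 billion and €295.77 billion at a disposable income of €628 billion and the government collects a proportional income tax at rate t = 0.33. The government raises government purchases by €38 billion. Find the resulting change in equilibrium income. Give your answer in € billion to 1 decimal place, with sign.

+€57.7 billion

MPC = ΔC/ΔYd = (295.77 − 129)/(628 − 301) = 166.77/327 = 0.51.
Expenditure multiplier = 1/(1 − c(1−t)) = 1/(1 − 0.51×0.67) = 1/0.6583 ≈ 1.519.
ΔY = k × ΔG = (+€38 billion) / 0.6583 ≈ +€57.7 billion.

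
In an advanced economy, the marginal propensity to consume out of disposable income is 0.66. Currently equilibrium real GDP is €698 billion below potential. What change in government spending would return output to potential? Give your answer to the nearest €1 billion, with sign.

+€237 billion

Spending multiplier = 1/(1 − MPC) = 1/(1 − 0.66) = 1/0.34 ≈ 2.941.
Need ΔY = +€698 billion, so ΔG = ΔY/k = (+€698 billion) × 0.34 ≈ +€237 billion.
The government should increase government spending by €237 billion.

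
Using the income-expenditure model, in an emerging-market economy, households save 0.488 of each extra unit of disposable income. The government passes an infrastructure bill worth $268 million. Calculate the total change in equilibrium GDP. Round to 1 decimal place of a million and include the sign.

MPC = 1 − MPS = 1 − 0.488 = 0.512.
Spending multiplier = 1/(1 − MPC) = 1/(1 − 0.512) = 1/0.488 ≈ 2.049.
ΔY = k × ΔG = (+$268 million) / 0.488 ≈ +$549.2 million.

+$549.2 million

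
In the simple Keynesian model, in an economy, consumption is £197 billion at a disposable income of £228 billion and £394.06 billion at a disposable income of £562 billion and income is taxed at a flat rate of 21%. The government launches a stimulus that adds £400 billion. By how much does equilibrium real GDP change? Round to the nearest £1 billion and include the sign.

+£749 billion

MPC = ΔC/ΔYd = (394.06 − 197)/(562 − 228) = 197.06/334 = 0.59.
Government-spending multiplier = 1/(1 − c(1−t)) = 1/(1 − 0.59×0.79) = 1/0.5339 ≈ 1.873.
ΔY = k × ΔG = (+£400 billion) / 0.5339 ≈ +£749 billion.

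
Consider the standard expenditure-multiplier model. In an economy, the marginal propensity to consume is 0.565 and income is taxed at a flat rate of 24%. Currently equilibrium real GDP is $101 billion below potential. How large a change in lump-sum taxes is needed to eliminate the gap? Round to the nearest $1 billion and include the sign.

Spending multiplier = 1/(1 − c(1−t)) = 1/(1 − 0.565×0.76) = 1/0.5706 ≈ 1.753.
Tax multiplier = −c·k = −0.565/0.5706 ≈ −0.99. Need ΔY = +$101 billion, so ΔT = ΔY/(−c·k) = −(+$101 billion) × 0.5706 / 0.565 ≈ −$102 billion.
The government should cut lump-sum taxes by $102 billion.

−$102 billion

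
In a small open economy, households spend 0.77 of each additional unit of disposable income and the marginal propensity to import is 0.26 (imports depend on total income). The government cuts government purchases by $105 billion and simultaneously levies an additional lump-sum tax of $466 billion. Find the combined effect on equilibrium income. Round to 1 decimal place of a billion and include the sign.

−$946.6 billion

Expenditure multiplier = 1/(1 − c + m) = 1/(1 − 0.77 + 0.26) = 1/0.49 ≈ 2.041.
ΔG contributes k·ΔG = (−$105 billion) / 0.49 ≈ −$214.3 billion.
ΔT of +$466 billion changes first-round spending by −c·ΔT = −$358.82 billion, contributing k·(−c·ΔT) = (−$358.82 billion) / 0.49 ≈ −$732.3 billion.
Net ΔY = k(ΔG − c·ΔT) = (−$463.82 billion) / 0.49 ≈ −$946.6 billion.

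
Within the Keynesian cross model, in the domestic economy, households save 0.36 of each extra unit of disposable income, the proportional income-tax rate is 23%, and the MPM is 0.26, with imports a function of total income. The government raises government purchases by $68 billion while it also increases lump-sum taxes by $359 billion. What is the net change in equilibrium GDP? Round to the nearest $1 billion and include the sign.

−$211 billion

MPC = 1 − MPS = 1 − 0.36 = 0.64.
Expenditure multiplier = 1/(1 − c(1−t) + m) = 1/(1 − 0.64×0.77 + 0.26) = 1/0.7672 ≈ 1.303.
ΔG contributes k·ΔG = (+$68 billion) / 0.7672 ≈ +$88.6 billion.
ΔT of +$359 billion changes first-round spending by −c·ΔT = −$229.76 billion, contributing k·(−c·ΔT) = (−$229.76 billion) / 0.7672 ≈ −$299.5 billion.
Net ΔY = k(ΔG − c·ΔT) = (−$161.76 billion) / 0.7672 ≈ −$211 billion.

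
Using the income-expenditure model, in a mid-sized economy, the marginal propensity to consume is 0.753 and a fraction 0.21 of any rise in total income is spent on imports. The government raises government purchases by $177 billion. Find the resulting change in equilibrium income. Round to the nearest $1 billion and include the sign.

+$387 billion

Spending multiplier = 1/(1 − c + m) = 1/(1 − 0.753 + 0.21) = 1/0.457 ≈ 2.188.
ΔY = k × ΔG = (+$177 billion) / 0.457 ≈ +$387 billion.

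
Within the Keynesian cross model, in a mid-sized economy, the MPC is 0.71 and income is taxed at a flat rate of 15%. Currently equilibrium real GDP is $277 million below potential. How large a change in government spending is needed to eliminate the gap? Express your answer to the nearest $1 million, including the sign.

Spending multiplier = 1/(1 − c(1−t)) = 1/(1 − 0.71×0.85) = 1/0.3965 ≈ 2.522.
Need ΔY = +$277 million, so ΔG = ΔY/k = (+$277 million) × 0.3965 ≈ +$110 million.
The government should increase government spending by $110 million.

+$110 million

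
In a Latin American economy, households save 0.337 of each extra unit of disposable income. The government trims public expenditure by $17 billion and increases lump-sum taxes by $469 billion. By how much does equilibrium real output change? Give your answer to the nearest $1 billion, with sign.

−$973 billion

MPC = 1 − MPS = 1 − 0.337 = 0.663.
Expenditure multiplier = 1/(1 − MPC) = 1/(1 − 0.663) = 1/0.337 ≈ 2.967.
ΔG contributes k·ΔG = (−$17 billion) / 0.337 ≈ −$50.4 billion.
ΔT of +$469 billion changes first-round spending by −c·ΔT = −$310.947 billion, contributing k·(−c·ΔT) = (−$310.947 billion) / 0.337 ≈ −$922.7 billion.
Net ΔY = k(ΔG − c·ΔT) = (−$327.947 billion) / 0.337 ≈ −$973 billion.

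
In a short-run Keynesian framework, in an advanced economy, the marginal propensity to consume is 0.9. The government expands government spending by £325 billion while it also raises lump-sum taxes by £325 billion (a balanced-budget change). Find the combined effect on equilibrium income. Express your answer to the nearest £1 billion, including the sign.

+£325 billion

Expenditure multiplier = 1/(1 − MPC) = 1/(1 − 0.9) = 1/0.1 = 10.
ΔG contributes k·ΔG = (+£325 billion) / 0.1 = +£3,250 billion.
ΔT of +£325 billion changes first-round spending by −c·ΔT = −£292.5 billion, contributing k·(−c·ΔT) = (−£292.5 billion) / 0.1 = −£2,925 billion.
With ΔG = ΔT and no other leakages, the balanced-budget multiplier is 1, so ΔY = ΔG = +£325 billion.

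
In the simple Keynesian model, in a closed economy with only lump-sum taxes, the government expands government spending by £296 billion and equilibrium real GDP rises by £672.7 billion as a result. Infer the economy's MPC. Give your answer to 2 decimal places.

Implied spending multiplier k = ΔY/ΔG = 672.7/296 ≈ 2.2726.
Since k = 1/(1 − MPC), MPC = 1 − 1/k = 1 − ΔG/ΔY = 1 − 296/672.7 ≈ 0.56.

0.56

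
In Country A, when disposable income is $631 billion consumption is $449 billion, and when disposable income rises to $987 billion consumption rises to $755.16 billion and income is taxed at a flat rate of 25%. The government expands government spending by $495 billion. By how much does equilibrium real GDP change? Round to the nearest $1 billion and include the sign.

+$1,394 billion

MPC = ΔC/ΔYd = (755.16 − 449)/(987 − 631) = 306.16/356 = 0.86.
Expenditure multiplier = 1/(1 − c(1−t)) = 1/(1 − 0.86×0.75) = 1/0.355 ≈ 2.817.
ΔY = k × ΔG = (+$495 billion) / 0.355 ≈ +$1,394 billion.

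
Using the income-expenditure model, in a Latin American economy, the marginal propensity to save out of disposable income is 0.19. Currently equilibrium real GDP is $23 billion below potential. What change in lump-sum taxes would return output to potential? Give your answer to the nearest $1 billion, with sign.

MPC = 1 − MPS = 1 − 0.19 = 0.81.
Spending multiplier = 1/(1 − MPC) = 1/(1 − 0.81) = 1/0.19 ≈ 5.263.
Tax multiplier = −c·k = −0.81/0.19 ≈ −4.263. Need ΔY = +$23 billion, so ΔT = ΔY/(−c·k) = −(+$23 billion) × 0.19 / 0.81 ≈ −$5 billion.
The government should cut lump-sum taxes by $5 billion.

−$5 billion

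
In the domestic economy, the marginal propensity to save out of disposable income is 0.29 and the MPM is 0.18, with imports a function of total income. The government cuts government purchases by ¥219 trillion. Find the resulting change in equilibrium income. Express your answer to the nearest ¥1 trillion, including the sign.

−¥466 trillion

MPC = 1 − MPS = 1 − 0.29 = 0.71.
Expenditure multiplier = 1/(1 − c + m) = 1/(1 − 0.71 + 0.18) = 1/0.47 ≈ 2.128.
ΔY = k × ΔG = (−¥219 trillion) / 0.47 ≈ −¥466 trillion.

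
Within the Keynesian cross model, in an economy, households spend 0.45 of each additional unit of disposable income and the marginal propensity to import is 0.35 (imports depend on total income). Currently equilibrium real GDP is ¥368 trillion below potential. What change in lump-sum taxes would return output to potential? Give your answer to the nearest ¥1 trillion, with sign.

Spending multiplier = 1/(1 − c + m) = 1/(1 − 0.45 + 0.35) = 1/0.9 ≈ 1.111.
Tax multiplier = −c·k = −0.45/0.9 = −0.5. Need ΔY = +¥368 trillion, so ΔT = ΔY/(−c·k) = −(+¥368 trillion) × 0.9 / 0.45 = −¥736 trillion.
The government should cut lump-sum taxes by ¥736 trillion.

−¥736 trillion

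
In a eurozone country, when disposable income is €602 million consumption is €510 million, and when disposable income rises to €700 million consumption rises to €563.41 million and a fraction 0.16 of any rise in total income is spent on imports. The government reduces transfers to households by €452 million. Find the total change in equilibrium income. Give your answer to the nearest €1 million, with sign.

−€401 million

MPC = ΔC/ΔYd = (563.41 − 510)/(700 − 602) = 53.41/98 = 0.545.
The transfer change shifts disposable income by −€452 million, so first-round consumption changes by c·ΔTR = 0.545 × (−€452 million) = −€246.34 million.
Expenditure multiplier = 1/(1 − c + m) = 1/(1 − 0.545 + 0.16) = 1/0.615 ≈ 1.626.
The transfer multiplier is c × k ≈ 0.886, so ΔY = k × (c·ΔTR) = (−€246.34 million) / 0.615 ≈ −€401 million.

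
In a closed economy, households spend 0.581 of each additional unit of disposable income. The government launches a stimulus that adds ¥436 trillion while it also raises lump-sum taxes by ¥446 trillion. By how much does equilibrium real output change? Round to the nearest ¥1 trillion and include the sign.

+¥422 trillion

Expenditure multiplier = 1/(1 − MPC) = 1/(1 − 0.581) = 1/0.419 ≈ 2.387.
ΔG contributes k·ΔG = (+¥436 trillion) / 0.419 ≈ +¥1,040.6 trillion.
ΔT of +¥446 trillion changes first-round spending by −c·ΔT = −¥259.126 trillion, contributing k·(−c·ΔT) = (−¥259.126 trillion) / 0.419 ≈ −¥618.4 trillion.
Net ΔY = k(ΔG − c·ΔT) = (+¥176.874 trillion) / 0.419 ≈ +¥422 trillion.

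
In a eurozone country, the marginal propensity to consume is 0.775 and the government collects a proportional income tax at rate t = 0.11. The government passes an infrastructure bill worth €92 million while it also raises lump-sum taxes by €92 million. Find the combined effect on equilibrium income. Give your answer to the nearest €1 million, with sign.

Expenditure multiplier = 1/(1 − c(1−t)) = 1/(1 − 0.775×0.89) = 1/0.31025 ≈ 3.223.
ΔG contributes k·ΔG = (+€92 million) / 0.31025 ≈ +€296.5 million.
ΔT of +€92 million changes first-round spending by −c·ΔT = −€71.3 million, contributing k·(−c·ΔT) = (−€71.3 million) / 0.31025 ≈ −€229.8 million.
Net ΔY = k(ΔG − c·ΔT) = (+€20.7 million) / 0.31025 ≈ +€67 million.

+€67 million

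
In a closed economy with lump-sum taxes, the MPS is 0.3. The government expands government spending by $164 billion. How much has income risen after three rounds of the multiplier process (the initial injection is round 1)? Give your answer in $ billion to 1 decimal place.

$359.2 billion

MPC = 1 − MPS = 1 − 0.3 = 0.7.
Round 1 adds ΔG = $164 billion; each later round is MPC = 0.7 times the previous.
After 3 rounds: 164 + 114.8 + 80.36 = ΔG·(1 − c^3)/(1 − c) = 164 × (1 − 0.343)/0.3 ≈ $359.2 billion.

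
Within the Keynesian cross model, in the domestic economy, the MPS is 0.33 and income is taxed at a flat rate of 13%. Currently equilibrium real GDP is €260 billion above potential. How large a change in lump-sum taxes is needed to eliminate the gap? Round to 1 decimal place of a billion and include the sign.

MPC = 1 − MPS = 1 − 0.33 = 0.67.
Spending multiplier = 1/(1 − c(1−t)) = 1/(1 − 0.67×0.87) = 1/0.4171 ≈ 2.398.
Tax multiplier = −c·k = −0.67/0.4171 ≈ −1.606. Need ΔY = −€260 billion, so ΔT = ΔY/(−c·k) = −(−€260 billion) × 0.4171 / 0.67 ≈ +€161.9 billion.
The government should raise lump-sum taxes by €161.9 billion.

+€161.9 billion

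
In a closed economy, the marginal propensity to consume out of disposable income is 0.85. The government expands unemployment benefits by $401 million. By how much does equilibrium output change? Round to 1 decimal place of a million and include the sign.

The transfer change shifts disposable income by +$401 million, so first-round consumption changes by c·ΔTR = 0.85 × (+$401 million) = +$340.85 million.
Expenditure multiplier = 1/(1 − MPC) = 1/(1 − 0.85) = 1/0.15 ≈ 6.667.
The transfer multiplier is c × k ≈ 5.667, so ΔY = k × (c·ΔTR) = (+$340.85 million) / 0.15 ≈ +$2,272.3 million.

+$2,272.3 million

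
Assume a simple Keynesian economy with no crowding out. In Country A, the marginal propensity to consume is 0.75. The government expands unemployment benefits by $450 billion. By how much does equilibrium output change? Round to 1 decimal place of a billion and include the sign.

+$1,350.0 billion

The transfer change shifts disposable income by +$450 billion, so first-round consumption changes by c·ΔTR = 0.75 × (+$450 billion) = +$337.5 billion.
Expenditure multiplier = 1/(1 − MPC) = 1/(1 − 0.75) = 1/0.25 = 4.
The transfer multiplier is c × k = 3, so ΔY = k × (c·ΔTR) = (+$337.5 billion) / 0.25 = +$1,350 billion.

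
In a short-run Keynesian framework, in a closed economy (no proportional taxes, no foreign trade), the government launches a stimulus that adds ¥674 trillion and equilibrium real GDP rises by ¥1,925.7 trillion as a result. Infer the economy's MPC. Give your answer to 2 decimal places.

0.65

Implied spending multiplier k = ΔY/ΔG = 1,925.7/674 ≈ 2.8571.
Since k = 1/(1 − MPC), MPC = 1 − 1/k = 1 − ΔG/ΔY = 1 − 674/1,925.7 ≈ 0.65.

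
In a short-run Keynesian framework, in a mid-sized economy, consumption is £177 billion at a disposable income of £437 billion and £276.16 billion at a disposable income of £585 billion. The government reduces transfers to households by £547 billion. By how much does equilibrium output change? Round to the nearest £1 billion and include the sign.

−£1,111 billion

MPC = ΔC/ΔYd = (276.16 − 177)/(585 − 437) = 99.16/148 = 0.67.
The transfer change shifts disposable income by −£547 billion, so first-round consumption changes by c·ΔTR = 0.67 × (−£547 billion) = −£366.49 billion.
Expenditure multiplier = 1/(1 − MPC) = 1/(1 − 0.67) = 1/0.33 ≈ 3.03.
The transfer multiplier is c × k ≈ 2.03, so ΔY = k × (c·ΔTR) = (−£366.49 billion) / 0.33 ≈ −£1,111 billion.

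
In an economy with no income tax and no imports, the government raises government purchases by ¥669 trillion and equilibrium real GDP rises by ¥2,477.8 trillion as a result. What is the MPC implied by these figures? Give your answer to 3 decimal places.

Implied spending multiplier k = ΔY/ΔG = 2,477.8/669 ≈ 3.7037.
Since k = 1/(1 − MPC), MPC = 1 − 1/k = 1 − ΔG/ΔY = 1 − 669/2,477.8 ≈ 0.730.

0.730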